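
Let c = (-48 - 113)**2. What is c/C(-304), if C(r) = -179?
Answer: -25921/179 ≈ -144.81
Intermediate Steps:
c = 25921 (c = (-161)**2 = 25921)
c/C(-304) = 25921/(-179) = 25921*(-1/179) = -25921/179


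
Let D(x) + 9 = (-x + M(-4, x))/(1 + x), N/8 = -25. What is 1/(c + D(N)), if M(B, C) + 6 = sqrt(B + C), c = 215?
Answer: 39800/8160001 + 199*I*sqrt(51)/832320102 ≈ 0.0048774 + 1.7074e-6*I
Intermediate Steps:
N = -200 (N = 8*(-25) = -200)
M(B, C) = -6 + sqrt(B + C)
D(x) = -9 + (-6 + sqrt(-4 + x) - x)/(1 + x) (D(x) = -9 + (-x + (-6 + sqrt(-4 + x)))/(1 + x) = -9 + (-6 + sqrt(-4 + x) - x)/(1 + x))
1/(c + D(N)) = 1/(215 + (-15 + sqrt(-4 - 200) - 10*(-200))/(1 - 200)) = 1/(215 + (-15 + sqrt(-204) + 2000)/(-199)) = 1/(215 - (-15 + 2*I*sqrt(51) + 2000)/199) = 1/(215 - (1985 + 2*I*sqrt(51))/199) = 1/(215 + (-1985/199 - 2*I*sqrt(51)/199)) = 1/(40800/199 - 2*I*sqrt(51)/199)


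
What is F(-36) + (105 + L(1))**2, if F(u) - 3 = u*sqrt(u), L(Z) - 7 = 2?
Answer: 12999 - 216*I ≈ 12999.0 - 216.0*I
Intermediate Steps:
L(Z) = 9 (L(Z) = 7 + 2 = 9)
F(u) = 3 + u**(3/2) (F(u) = 3 + u*sqrt(u) = 3 + u**(3/2))
F(-36) + (105 + L(1))**2 = (3 + (-36)**(3/2)) + (105 + 9)**2 = (3 - 216*I) + 114**2 = (3 - 216*I) + 12996 = 12999 - 216*I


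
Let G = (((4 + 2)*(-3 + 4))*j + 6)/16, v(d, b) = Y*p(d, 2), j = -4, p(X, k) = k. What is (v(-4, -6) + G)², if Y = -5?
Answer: 7921/64 ≈ 123.77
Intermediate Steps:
v(d, b) = -10 (v(d, b) = -5*2 = -10)
G = -9/8 (G = (((4 + 2)*(-3 + 4))*(-4) + 6)/16 = ((6*1)*(-4) + 6)*(1/16) = (6*(-4) + 6)*(1/16) = (-24 + 6)*(1/16) = -18*1/16 = -9/8 ≈ -1.1250)
(v(-4, -6) + G)² = (-10 - 9/8)² = (-89/8)² = 7921/64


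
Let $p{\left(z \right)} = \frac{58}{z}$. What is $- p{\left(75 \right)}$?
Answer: $- \frac{58}{75} \approx -0.77333$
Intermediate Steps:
$- p{\left(75 \right)} = - \frac{58}{75}$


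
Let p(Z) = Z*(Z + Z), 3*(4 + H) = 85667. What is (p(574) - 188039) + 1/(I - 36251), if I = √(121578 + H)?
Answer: 1856317673033829/3941954614 - √1351167/3941954614 ≈ 4.7091e+5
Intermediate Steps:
H = 85655/3 (H = -4 + (⅓)*85667 = -4 + 85667/3 = 85655/3 ≈ 28552.)
I = √1351167/3 (I = √(121578 + 85655/3) = √(450389/3) = √1351167/3 ≈ 387.47)
p(Z) = 2*Z² (p(Z) = Z*(2*Z) = 2*Z²)
(p(574) - 188039) + 1/(I - 36251) = (2*574² - 188039) + 1/(√1351167/3 - 36251) = (2*329476 - 188039) + 1/(-36251 + √1351167/3) = (658952 - 188039) + 1/(-36251 + √1351167/3) = 470913 + 1/(-36251 + √1351167/3)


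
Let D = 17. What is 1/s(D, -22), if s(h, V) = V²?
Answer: 1/484 ≈ 0.0020661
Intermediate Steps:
1/s(D, -22) = 1/((-22)²) = 1/484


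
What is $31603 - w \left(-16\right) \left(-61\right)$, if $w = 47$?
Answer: $-14269$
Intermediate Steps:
$31603 - w \left(-16\right) \left(-61\right) = 31603 - 47 \left(-16\right) \left(-61\right) = 31603 - \left(-752\right) \left(-61\right) = 31603 - 45872 = -14269$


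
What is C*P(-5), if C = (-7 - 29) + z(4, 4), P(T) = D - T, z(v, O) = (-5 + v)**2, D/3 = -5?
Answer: 350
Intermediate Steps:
D = -15 (D = 3*(-5) = -15)
P(T) = -15 - T
C = -35 (C = (-7 - 29) + (-5 + 4)**2 = -36 + (-1)**2 = -36 + 1 = -35)
C*P(-5) = -35*(-15 - 1*(-5)) = -35*(-15 + 5) = -35*(-10) = 350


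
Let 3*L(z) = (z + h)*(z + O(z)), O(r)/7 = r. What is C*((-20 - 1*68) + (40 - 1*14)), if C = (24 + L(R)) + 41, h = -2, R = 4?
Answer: -16058/3 ≈ -5352.7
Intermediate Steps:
O(r) = 7*r
L(z) = 8*z*(-2 + z)/3 (L(z) = ((z - 2)*(z + 7*z))/3 = ((-2 + z)*(8*z))/3 = (8*z*(-2 + z))/3 = 8*z*(-2 + z)/3)
C = 259/3 (C = (24 + (8/3)*4*(-2 + 4)) + 41 = (24 + (8/3)*4*2) + 41 = (24 + 64/3) + 41 = 136/3 + 41 = 259/3 ≈ 86.333)
C*((-20 - 1*68) + (40 - 1*14)) = 259*((-20 - 1*68) + (40 - 1*14))/3 = 259*((-20 - 68) + (40 - 14))/3 = 259*(-88 + 26)/3 = (259/3)*(-62) = -16058/3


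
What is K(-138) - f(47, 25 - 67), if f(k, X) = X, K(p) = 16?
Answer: 58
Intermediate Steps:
K(-138) - f(47, 25 - 67) = 16 - (25 - 67) = 16 - 1*(-42) = 16 + 42 = 58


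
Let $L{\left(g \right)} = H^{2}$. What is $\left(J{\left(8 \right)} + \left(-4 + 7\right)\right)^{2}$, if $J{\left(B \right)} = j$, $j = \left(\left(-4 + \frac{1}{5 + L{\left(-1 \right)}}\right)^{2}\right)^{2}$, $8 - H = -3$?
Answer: $\frac{4195113547006148971681}{63527879748485376} \approx 66036.0$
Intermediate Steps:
$H = 11$ ($H = 8 - -3 = 8 + 3 = 11$)
$L{\left(g \right)} = 121$ ($L{\left(g \right)} = 11^{2} = 121$)
$j = \frac{64013554081}{252047376}$ ($j = \left(\left(-4 + \frac{1}{5 + 121}\right)^{2}\right)^{2} = \left(\left(-4 + \frac{1}{126}\right)^{2}\right)^{2} = \left(\left(- \frac{503}{126}\right)^{2}\right)^{2} = \left(\frac{253009}{15876}\right)^{2} = \frac{64013554081}{252047376} \approx 253.97$)
$J{\left(B \right)} = \frac{64013554081}{252047376}$
$\left(J{\left(8 \right)} + \left(-4 + 7\right)\right)^{2} = \left(\frac{64013554081}{252047376} + \left(-4 + 7\right)\right)^{2} = \left(\frac{64013554081}{252047376} + 3\right)^{2} = \left(\frac{64769696209}{252047376}\right)^{2} = \frac{4195113547006148971681}{63527879748485376}$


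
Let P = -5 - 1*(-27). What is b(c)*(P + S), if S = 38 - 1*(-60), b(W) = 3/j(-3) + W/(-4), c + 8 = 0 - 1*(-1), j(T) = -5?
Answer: 138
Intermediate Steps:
c = -7 (c = -8 + (0 - 1*(-1)) = -8 + (0 + 1) = -8 + 1 = -7)
P = 22 (P = -5 + 27 = 22)
b(W) = -⅗ - W/4 (b(W) = 3/(-5) + W/(-4) = 3*(-⅕) + W*(-¼) = -⅗ - W/4)
S = 98 (S = 38 + 60 = 98)
b(c)*(P + S) = (-⅗ - ¼*(-7))*(22 + 98) = (-⅗ + 7/4)*120 = (23/20)*120 = 138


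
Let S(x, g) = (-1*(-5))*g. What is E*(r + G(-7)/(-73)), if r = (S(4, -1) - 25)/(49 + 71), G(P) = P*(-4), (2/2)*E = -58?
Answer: 5365/146 ≈ 36.747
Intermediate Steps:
E = -58
G(P) = -4*P
S(x, g) = 5*g
r = -¼ (r = (5*(-1) - 25)/(49 + 71) = (-5 - 25)/120 = -30*1/120 = -¼ ≈ -0.25000)
E*(r + G(-7)/(-73)) = -58*(-¼ - 4*(-7)/(-73)) = -58*(-¼ + 28*(-1/73)) = -58*(-¼ - 28/73) = -58*(-185/292) = 5365/146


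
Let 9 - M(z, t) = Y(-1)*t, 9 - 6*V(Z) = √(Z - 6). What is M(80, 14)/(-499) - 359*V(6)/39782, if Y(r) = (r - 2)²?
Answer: 8771565/39702436 ≈ 0.22093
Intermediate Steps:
V(Z) = 3/2 - √(-6 + Z)/6 (V(Z) = 3/2 - √(Z - 6)/6 = 3/2 - √(-6 + Z)/6)
Y(r) = (-2 + r)²
M(z, t) = 9 - 9*t (M(z, t) = 9 - (-2 - 1)²*t = 9 - (-3)²*t = 9 - 9*t)
M(80, 14)/(-499) - 359*V(6)/39782 = (9 - 9*14)/(-499) - 359*(3/2 - √(-6 + 6)/6)/39782 = (9 - 126)*(-1/499) - 359*(3/2 - √0/6)*(1/39782) = -117*(-1/499) - 359*(3/2 - ⅙*0)*(1/39782) = 117/499 - 359*(3/2 + 0)*(1/39782) = 117/499 - 359*3/2*(1/39782) = 117/499 - 1077/2*1/39782 = 117/499 - 1077/79564 = 8771565/39702436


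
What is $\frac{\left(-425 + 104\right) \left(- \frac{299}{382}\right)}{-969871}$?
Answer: $- \frac{95979}{370490722} \approx -0.00025906$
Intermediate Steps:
$\frac{\left(-425 + 104\right) \left(- \frac{299}{382}\right)}{-969871} = - 321 \left(\left(-299\right) \frac{1}{382}\right) \left(- \frac{1}{969871}\right) = \left(-321\right) \left(- \frac{299}{382}\right) \left(- \frac{1}{969871}\right) = \frac{95979}{382} \left(- \frac{1}{969871}\right) = - \frac{95979}{370490722}$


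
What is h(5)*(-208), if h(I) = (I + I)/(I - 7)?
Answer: 1040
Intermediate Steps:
h(I) = 2*I/(-7 + I) (h(I) = (2*I)/(-7 + I) = 2*I/(-7 + I))
h(5)*(-208) = (2*5/(-7 + 5))*(-208) = (2*5/(-2))*(-208) = (2*5*(-½))*(-208) = -5*(-208) = 1040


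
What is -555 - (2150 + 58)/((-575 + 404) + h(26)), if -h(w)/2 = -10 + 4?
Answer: -28679/53 ≈ -541.11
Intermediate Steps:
h(w) = 12 (h(w) = -2*(-10 + 4) = -2*(-6) = 12)
-555 - (2150 + 58)/((-575 + 404) + h(26)) = -555 - (2150 + 58)/((-575 + 404) + 12) = -555 - 2208/(-171 + 12) = -555 - 2208/(-159) = -555 - 2208*(-1)/159 = -555 - 1*(-736/53) = -555 + 736/53 = -28679/53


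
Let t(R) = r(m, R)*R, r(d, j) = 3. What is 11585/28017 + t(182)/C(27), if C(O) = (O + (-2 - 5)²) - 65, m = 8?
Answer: 127477/2547 ≈ 50.050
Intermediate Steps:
C(O) = -16 + O (C(O) = (O + (-7)²) - 65 = (O + 49) - 65 = (49 + O) - 65 = -16 + O)
t(R) = 3*R
11585/28017 + t(182)/C(27) = 11585/28017 + (3*182)/(-16 + 27) = 11585*(1/28017) + 546/11 = 11585/28017 + 546*(1/11) = 11585/28017 + 546/11 = 127477/2547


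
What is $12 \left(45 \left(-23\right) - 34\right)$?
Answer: $-12828$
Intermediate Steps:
$12 \left(45 \left(-23\right) - 34\right) = 12 \left(-1035 - 34\right) = 12 \left(-1069\right) = -12828$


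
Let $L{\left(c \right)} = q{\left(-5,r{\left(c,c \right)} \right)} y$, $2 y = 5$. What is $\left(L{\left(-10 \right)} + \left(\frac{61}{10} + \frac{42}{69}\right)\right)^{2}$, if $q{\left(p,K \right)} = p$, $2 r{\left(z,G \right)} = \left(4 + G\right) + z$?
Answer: $\frac{443556}{13225} \approx 33.539$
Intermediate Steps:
$y = \frac{5}{2}$ ($y = \frac{1}{2} \cdot 5 = \frac{5}{2} \approx 2.5$)
$r{\left(z,G \right)} = 2 + \frac{G}{2} + \frac{z}{2}$ ($r{\left(z,G \right)} = \frac{\left(4 + G\right) + z}{2} = \frac{4 + G + z}{2} = 2 + \frac{G}{2} + \frac{z}{2}$)
$L{\left(c \right)} = - \frac{25}{2}$ ($L{\left(c \right)} = \left(-5\right) \frac{5}{2} = - \frac{25}{2}$)
$\left(L{\left(-10 \right)} + \left(\frac{61}{10} + \frac{42}{69}\right)\right)^{2} = \left(- \frac{25}{2} + \left(\frac{61}{10} + \frac{42}{69}\right)\right)^{2} = \left(- \frac{25}{2} + \left(61 \cdot \frac{1}{10} + 42 \cdot \frac{1}{69}\right)\right)^{2} = \left(- \frac{25}{2} + \left(\frac{61}{10} + \frac{14}{23}\right)\right)^{2} = \left(- \frac{25}{2} + \frac{1543}{230}\right)^{2} = \left(- \frac{666}{115}\right)^{2} = \frac{443556}{13225}$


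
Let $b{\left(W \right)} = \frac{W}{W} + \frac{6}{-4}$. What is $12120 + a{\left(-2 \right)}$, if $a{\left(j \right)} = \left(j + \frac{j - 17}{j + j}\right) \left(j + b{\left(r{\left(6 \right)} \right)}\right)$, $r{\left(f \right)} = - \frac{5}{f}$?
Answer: $\frac{96905}{8} \approx 12113.0$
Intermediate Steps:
$b{\left(W \right)} = - \frac{1}{2}$ ($b{\left(W \right)} = 1 + 6 \left(- \frac{1}{4}\right) = 1 - \frac{3}{2} = - \frac{1}{2}$)
$a{\left(j \right)} = \left(- \frac{1}{2} + j\right) \left(j + \frac{-17 + j}{2 j}\right)$ ($a{\left(j \right)} = \left(j + \frac{j - 17}{j + j}\right) \left(j - \frac{1}{2}\right) = \left(j + \frac{-17 + j}{2 j}\right) \left(- \frac{1}{2} + j\right) = \left(- \frac{1}{2} + j\right) \left(j + \frac{-17 + j}{2 j}\right)$)
$12120 + a{\left(-2 \right)} = 12120 + \left(- \frac{35}{4} + \left(-2\right)^{2} + \frac{17}{4 \left(-2\right)}\right) = 12120 + \left(- \frac{35}{4} + 4 + \frac{17}{4} \left(- \frac{1}{2}\right)\right) = 12120 - \frac{55}{8} = \frac{96905}{8}$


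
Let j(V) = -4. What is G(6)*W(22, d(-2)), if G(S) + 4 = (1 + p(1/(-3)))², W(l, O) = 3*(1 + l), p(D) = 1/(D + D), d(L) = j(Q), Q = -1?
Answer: -1035/4 ≈ -258.75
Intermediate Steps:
d(L) = -4
p(D) = 1/(2*D)
W(l, O) = 3 + 3*l
G(S) = -15/4 (G(S) = -4 + (1 + 1/(2*(1/(-3))))² = -4 + (1 + 1/(2*(-⅓)))² = -4 + (1 + (½)*(-3))² = -4 + (1 - 3/2)² = -4 + (-½)² = -4 + ¼ = -15/4)
G(6)*W(22, d(-2)) = -15*(3 + 3*22)/4 = -15*(3 + 66)/4 = -15/4*69 = -1035/4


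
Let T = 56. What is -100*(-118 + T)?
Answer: 6200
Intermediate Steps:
-100*(-118 + T) = -100*(-118 + 56) = -100*(-62) = 6200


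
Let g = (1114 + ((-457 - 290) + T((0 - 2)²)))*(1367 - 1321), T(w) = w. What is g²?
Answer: 291248356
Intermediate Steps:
g = 17066 (g = (1114 + ((-457 - 290) + (0 - 2)²))*(1367 - 1321) = (1114 + (-747 + (-2)²))*46 = (1114 + (-747 + 4))*46 = (1114 - 743)*46 = 371*46 = 17066)
g² = 17066² = 291248356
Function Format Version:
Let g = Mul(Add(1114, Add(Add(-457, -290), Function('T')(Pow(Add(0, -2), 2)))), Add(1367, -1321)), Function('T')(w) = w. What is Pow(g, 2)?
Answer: 291248356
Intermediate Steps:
g = 17066 (g = Mul(Add(1114, Add(Add(-457, -290), Pow(Add(0, -2), 2))), Add(1367, -1321)) = Mul(Add(1114, Add(-747, Pow(-2, 2))), 46) = Mul(Add(1114, Add(-747, 4)), 46) = Mul(Add(1114, -743), 46) = Mul(371, 46) = 17066)
Pow(g, 2) = Pow(17066, 2) = 291248356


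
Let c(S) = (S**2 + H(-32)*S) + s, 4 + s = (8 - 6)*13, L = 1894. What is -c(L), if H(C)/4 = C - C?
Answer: -3587258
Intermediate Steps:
H(C) = 0 (H(C) = 4*(C - C) = 4*0 = 0)
s = 22 (s = -4 + (8 - 6)*13 = -4 + 2*13 = -4 + 26 = 22)
c(S) = 22 + S**2 (c(S) = (S**2 + 0*S) + 22 = (S**2 + 0) + 22 = S**2 + 22 = 22 + S**2)
-c(L) = -(22 + 1894**2) = -(22 + 3587236) = -1*3587258 = -3587258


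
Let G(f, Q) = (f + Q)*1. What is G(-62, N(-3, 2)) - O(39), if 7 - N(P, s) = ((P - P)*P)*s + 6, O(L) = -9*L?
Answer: 290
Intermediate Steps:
N(P, s) = 1 (N(P, s) = 7 - (((P - P)*P)*s + 6) = 7 - ((0*P)*s + 6) = 7 - (0*s + 6) = 7 - (0 + 6) = 7 - 1*6 = 7 - 6 = 1)
G(f, Q) = Q + f (G(f, Q) = (Q + f)*1 = Q + f)
G(-62, N(-3, 2)) - O(39) = (1 - 62) - (-9)*39 = -61 - 1*(-351) = -61 + 351 = 290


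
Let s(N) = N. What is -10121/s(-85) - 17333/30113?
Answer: 303300368/2559605 ≈ 118.49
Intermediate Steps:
-10121/s(-85) - 17333/30113 = -10121/(-85) - 17333/30113 = -10121*(-1/85) - 17333*1/30113 = 10121/85 - 17333/30113 = 303300368/2559605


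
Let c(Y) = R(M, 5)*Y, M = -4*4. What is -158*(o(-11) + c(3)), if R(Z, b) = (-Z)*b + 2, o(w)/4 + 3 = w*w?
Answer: -113444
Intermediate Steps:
M = -16
o(w) = -12 + 4*w² (o(w) = -12 + 4*(w*w) = -12 + 4*w²)
R(Z, b) = 2 - Z*b (R(Z, b) = -Z*b + 2 = 2 - Z*b)
c(Y) = 82*Y (c(Y) = (2 - 1*(-16)*5)*Y = (2 + 80)*Y = 82*Y)
-158*(o(-11) + c(3)) = -158*((-12 + 4*(-11)²) + 82*3) = -158*((-12 + 4*121) + 246) = -158*((-12 + 484) + 246) = -158*(472 + 246) = -158*718 = -113444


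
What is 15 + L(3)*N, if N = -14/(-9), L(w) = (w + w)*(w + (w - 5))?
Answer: 73/3 ≈ 24.333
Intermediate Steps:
L(w) = 2*w*(-5 + 2*w) (L(w) = (2*w)*(w + (-5 + w)) = (2*w)*(-5 + 2*w) = 2*w*(-5 + 2*w))
N = 14/9 (N = -14*(-1/9) = 14/9 ≈ 1.5556)
15 + L(3)*N = 15 + (2*3*(-5 + 2*3))*(14/9) = 15 + (2*3*(-5 + 6))*(14/9) = 15 + (2*3*1)*(14/9) = 15 + 6*(14/9) = 15 + 28/3 = 73/3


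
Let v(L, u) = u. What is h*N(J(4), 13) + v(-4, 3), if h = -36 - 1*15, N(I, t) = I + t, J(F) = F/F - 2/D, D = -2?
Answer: -762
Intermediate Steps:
J(F) = 2 (J(F) = F/F - 2/(-2) = 1 - 2*(-½) = 1 + 1 = 2)
h = -51 (h = -36 - 15 = -51)
h*N(J(4), 13) + v(-4, 3) = -51*(2 + 13) + 3 = -51*15 + 3 = -765 + 3 = -762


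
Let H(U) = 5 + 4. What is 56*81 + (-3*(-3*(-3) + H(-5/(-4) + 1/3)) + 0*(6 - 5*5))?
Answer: 4482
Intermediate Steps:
H(U) = 9
56*81 + (-3*(-3*(-3) + H(-5/(-4) + 1/3)) + 0*(6 - 5*5)) = 56*81 + (-3*(-3*(-3) + 9) + 0*(6 - 5*5)) = 4536 + (-3*(9 + 9) + 0*(6 - 25)) = 4536 + (-3*18 + 0*(-19)) = 4536 + (-54 + 0) = 4536 - 54 = 4482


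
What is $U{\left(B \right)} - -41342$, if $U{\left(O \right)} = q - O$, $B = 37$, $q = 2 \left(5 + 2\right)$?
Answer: $41319$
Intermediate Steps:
$q = 14$ ($q = 2 \cdot 7 = 14$)
$U{\left(O \right)} = 14 - O$
$U{\left(B \right)} - -41342 = \left(14 - 37\right) - -41342 = \left(14 - 37\right) + 41342 = -23 + 41342 = 41319$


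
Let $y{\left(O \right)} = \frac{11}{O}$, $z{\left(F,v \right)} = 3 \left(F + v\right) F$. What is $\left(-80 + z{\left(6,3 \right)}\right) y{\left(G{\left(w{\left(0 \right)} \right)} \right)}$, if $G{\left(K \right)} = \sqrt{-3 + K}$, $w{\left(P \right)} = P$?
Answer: $- \frac{902 i \sqrt{3}}{3} \approx - 520.77 i$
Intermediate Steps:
$z{\left(F,v \right)} = F \left(3 F + 3 v\right)$ ($z{\left(F,v \right)} = \left(3 F + 3 v\right) F = F \left(3 F + 3 v\right)$)
$\left(-80 + z{\left(6,3 \right)}\right) y{\left(G{\left(w{\left(0 \right)} \right)} \right)} = \left(-80 + 3 \cdot 6 \left(6 + 3\right)\right) \frac{11}{\sqrt{-3 + 0}} = \left(-80 + 3 \cdot 6 \cdot 9\right) \frac{11}{\sqrt{-3}} = \left(-80 + 162\right) \frac{11}{i \sqrt{3}} = 82 \cdot 11 \left(- \frac{i \sqrt{3}}{3}\right) = 82 \left(- \frac{11 i \sqrt{3}}{3}\right) = - \frac{902 i \sqrt{3}}{3}$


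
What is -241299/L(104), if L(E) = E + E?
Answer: -241299/208 ≈ -1160.1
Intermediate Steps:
L(E) = 2*E
-241299/L(104) = -241299/(2*104) = -241299/208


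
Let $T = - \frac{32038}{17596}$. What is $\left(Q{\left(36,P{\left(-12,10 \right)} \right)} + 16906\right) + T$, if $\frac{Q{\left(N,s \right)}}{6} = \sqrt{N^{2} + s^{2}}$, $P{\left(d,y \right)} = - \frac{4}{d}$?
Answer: $\frac{1791843}{106} + 2 \sqrt{11665} \approx 17120.0$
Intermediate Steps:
$T = - \frac{193}{106}$ ($T = \left(-32038\right) \frac{1}{17596} = - \frac{193}{106} \approx -1.8208$)
$Q{\left(N,s \right)} = 6 \sqrt{N^{2} + s^{2}}$
$\left(Q{\left(36,P{\left(-12,10 \right)} \right)} + 16906\right) + T = \left(6 \sqrt{36^{2} + \left(- \frac{4}{-12}\right)^{2}} + 16906\right) - \frac{193}{106} = \left(6 \sqrt{1296 + \left(\left(-4\right) \left(- \frac{1}{12}\right)\right)^{2}} + 16906\right) - \frac{193}{106} = \left(6 \sqrt{1296 + \left(\frac{1}{3}\right)^{2}} + 16906\right) - \frac{193}{106} = \left(6 \sqrt{1296 + \frac{1}{9}} + 16906\right) - \frac{193}{106} = \left(6 \sqrt{\frac{11665}{9}} + 16906\right) - \frac{193}{106} = \left(6 \frac{\sqrt{11665}}{3} + 16906\right) - \frac{193}{106} = \left(2 \sqrt{11665} + 16906\right) - \frac{193}{106} = \left(16906 + 2 \sqrt{11665}\right) - \frac{193}{106} = \frac{1791843}{106} + 2 \sqrt{11665}$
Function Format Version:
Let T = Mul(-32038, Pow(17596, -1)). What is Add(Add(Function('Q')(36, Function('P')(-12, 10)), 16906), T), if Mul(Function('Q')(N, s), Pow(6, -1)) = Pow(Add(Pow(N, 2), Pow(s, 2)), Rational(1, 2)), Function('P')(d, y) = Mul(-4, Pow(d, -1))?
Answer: Add(Rational(1791843, 106), Mul(2, Pow(11665, Rational(1, 2)))) ≈ 17120.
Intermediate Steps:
T = Rational(-193, 106) (T = Mul(-32038, Rational(1, 17596)) = Rational(-193, 106) ≈ -1.8208)
Function('Q')(N, s) = Mul(6, Pow(Add(Pow(N, 2), Pow(s, 2)), Rational(1, 2)))
Add(Add(Function('Q')(36, Function('P')(-12, 10)), 16906), T) = Add(Add(Mul(6, Pow(Add(Pow(36, 2), Pow(Mul(-4, Pow(-12, -1)), 2)), Rational(1, 2))), 16906), Rational(-193, 106)) = Add(Add(Mul(6, Pow(Add(1296, Pow(Mul(-4, Rational(-1, 12)), 2)), Rational(1, 2))), 16906), Rational(-193, 106)) = Add(Add(Mul(6, Pow(Add(1296, Pow(Rational(1, 3), 2)), Rational(1, 2))), 16906), Rational(-193, 106)) = Add(Add(Mul(6, Pow(Add(1296, Rational(1, 9)), Rational(1, 2))), 16906), Rational(-193, 106)) = Add(Add(Mul(6, Pow(Rational(11665, 9), Rational(1, 2))), 16906), Rational(-193, 106)) = Add(Add(Mul(6, Mul(Rational(1, 3), Pow(11665, Rational(1, 2)))), 16906), Rational(-193, 106)) = Add(Add(Mul(2, Pow(11665, Rational(1, 2))), 16906), Rational(-193, 106)) = Add(Add(16906, Mul(2, Pow(11665, Rational(1, 2)))), Rational(-193, 106)) = Add(Rational(1791843, 106), Mul(2, Pow(11665, Rational(1, 2))))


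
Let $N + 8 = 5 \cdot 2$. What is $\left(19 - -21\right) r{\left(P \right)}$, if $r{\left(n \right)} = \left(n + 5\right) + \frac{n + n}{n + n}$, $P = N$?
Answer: $320$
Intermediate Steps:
$N = 2$ ($N = -8 + 5 \cdot 2 = -8 + 10 = 2$)
$P = 2$
$r{\left(n \right)} = 6 + n$ ($r{\left(n \right)} = \left(5 + n\right) + \frac{2 n}{2 n} = \left(5 + n\right) + 2 n \frac{1}{2 n} = \left(5 + n\right) + 1 = 6 + n$)
$\left(19 - -21\right) r{\left(P \right)} = \left(19 - -21\right) \left(6 + 2\right) = \left(19 + 21\right) 8 = 40 \cdot 8 = 320$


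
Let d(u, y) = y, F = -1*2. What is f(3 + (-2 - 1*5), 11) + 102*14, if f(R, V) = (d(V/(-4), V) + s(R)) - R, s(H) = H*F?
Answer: 1451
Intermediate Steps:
F = -2
s(H) = -2*H (s(H) = H*(-2) = -2*H)
f(R, V) = V - 3*R (f(R, V) = (V - 2*R) - R = V - 3*R)
f(3 + (-2 - 1*5), 11) + 102*14 = (11 - 3*(3 + (-2 - 1*5))) + 102*14 = (11 - 3*(3 + (-2 - 5))) + 1428 = (11 - 3*(3 - 7)) + 1428 = (11 - 3*(-4)) + 1428 = (11 + 12) + 1428 = 23 + 1428 = 1451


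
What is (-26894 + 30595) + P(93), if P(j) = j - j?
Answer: 3701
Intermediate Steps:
P(j) = 0
(-26894 + 30595) + P(93) = (-26894 + 30595) + 0 = 3701 + 0 = 3701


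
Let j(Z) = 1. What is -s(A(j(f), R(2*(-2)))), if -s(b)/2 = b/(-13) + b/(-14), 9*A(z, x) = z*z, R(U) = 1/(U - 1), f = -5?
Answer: -3/91 ≈ -0.032967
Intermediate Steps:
R(U) = 1/(-1 + U)
A(z, x) = z**2/9 (A(z, x) = (z*z)/9 = z**2/9)
s(b) = 27*b/91 (s(b) = -2*(b/(-13) + b/(-14)) = -2*(b*(-1/13) + b*(-1/14)) = -2*(-b/13 - b/14) = -(-27)*b/91 = 27*b/91)
-s(A(j(f), R(2*(-2)))) = -27*(1/9)*1**2/91 = -27*(1/9)*1/91 = -27/(91*9) = -1*3/91 = -3/91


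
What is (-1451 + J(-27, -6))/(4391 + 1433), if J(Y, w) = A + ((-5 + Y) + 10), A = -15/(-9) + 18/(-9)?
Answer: -85/336 ≈ -0.25298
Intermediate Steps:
A = -⅓ (A = -15*(-⅑) + 18*(-⅑) = 5/3 - 2 = -⅓ ≈ -0.33333)
J(Y, w) = 14/3 + Y (J(Y, w) = -⅓ + ((-5 + Y) + 10) = -⅓ + (5 + Y) = 14/3 + Y)
(-1451 + J(-27, -6))/(4391 + 1433) = (-1451 + (14/3 - 27))/(4391 + 1433) = (-1451 - 67/3)/5824 = -4420/3*1/5824 = -85/336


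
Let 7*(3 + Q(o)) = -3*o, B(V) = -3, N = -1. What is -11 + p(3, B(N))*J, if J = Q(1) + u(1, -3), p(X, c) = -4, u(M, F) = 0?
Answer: 19/7 ≈ 2.7143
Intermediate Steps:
Q(o) = -3 - 3*o/7 (Q(o) = -3 + (-3*o)/7 = -3 - 3*o/7)
J = -24/7 (J = (-3 - 3/7*1) + 0 = (-3 - 3/7) + 0 = -24/7 + 0 = -24/7 ≈ -3.4286)
-11 + p(3, B(N))*J = -11 - 4*(-24/7) = -11 + 96/7 = 19/7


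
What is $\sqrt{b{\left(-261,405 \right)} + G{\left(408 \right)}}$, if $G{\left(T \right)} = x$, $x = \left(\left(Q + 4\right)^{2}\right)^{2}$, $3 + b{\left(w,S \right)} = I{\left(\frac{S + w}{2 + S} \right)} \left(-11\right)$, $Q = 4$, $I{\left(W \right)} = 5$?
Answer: $\sqrt{4038} \approx 63.545$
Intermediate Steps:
$b{\left(w,S \right)} = -58$ ($b{\left(w,S \right)} = -3 + 5 \left(-11\right) = -3 - 55 = -58$)
$x = 4096$ ($x = \left(\left(4 + 4\right)^{2}\right)^{2} = \left(8^{2}\right)^{2} = 64^{2} = 4096$)
$G{\left(T \right)} = 4096$
$\sqrt{b{\left(-261,405 \right)} + G{\left(408 \right)}} = \sqrt{-58 + 4096} = \sqrt{4038}$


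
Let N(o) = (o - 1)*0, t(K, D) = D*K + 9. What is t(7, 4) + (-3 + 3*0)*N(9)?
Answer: 37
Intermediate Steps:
t(K, D) = 9 + D*K
N(o) = 0 (N(o) = (-1 + o)*0 = 0)
t(7, 4) + (-3 + 3*0)*N(9) = (9 + 4*7) + (-3 + 3*0)*0 = (9 + 28) + (-3 + 0)*0 = 37 - 3*0 = 37 + 0 = 37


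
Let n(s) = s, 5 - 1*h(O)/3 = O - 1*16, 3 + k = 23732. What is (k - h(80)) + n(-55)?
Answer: 23851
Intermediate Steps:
k = 23729 (k = -3 + 23732 = 23729)
h(O) = 63 - 3*O (h(O) = 15 - 3*(O - 1*16) = 15 - 3*(O - 16) = 15 - 3*(-16 + O) = 15 + (48 - 3*O) = 63 - 3*O)
(k - h(80)) + n(-55) = (23729 - (63 - 3*80)) - 55 = (23729 - (63 - 240)) - 55 = (23729 - 1*(-177)) - 55 = (23729 + 177) - 55 = 23906 - 55 = 23851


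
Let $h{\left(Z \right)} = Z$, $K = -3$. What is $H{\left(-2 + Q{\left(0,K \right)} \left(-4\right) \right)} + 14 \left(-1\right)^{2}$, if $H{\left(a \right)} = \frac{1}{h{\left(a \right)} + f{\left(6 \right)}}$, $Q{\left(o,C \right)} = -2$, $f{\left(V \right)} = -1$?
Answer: $\frac{71}{5} \approx 14.2$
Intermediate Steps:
$H{\left(a \right)} = \frac{1}{-1 + a}$ ($H{\left(a \right)} = \frac{1}{a - 1} = \frac{1}{-1 + a}$)
$H{\left(-2 + Q{\left(0,K \right)} \left(-4\right) \right)} + 14 \left(-1\right)^{2} = \frac{1}{-1 - -6} + 14 \left(-1\right)^{2} = \frac{1}{-1 + \left(-2 + 8\right)} + 14 \cdot 1 = \frac{1}{-1 + 6} + 14 = \frac{1}{5} + 14 = \frac{71}{5}$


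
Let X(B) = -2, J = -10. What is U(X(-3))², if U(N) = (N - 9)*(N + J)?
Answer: 17424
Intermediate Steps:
U(N) = (-10 + N)*(-9 + N) (U(N) = (N - 9)*(N - 10) = (-9 + N)*(-10 + N) = (-10 + N)*(-9 + N))
U(X(-3))² = (90 + (-2)² - 19*(-2))² = (90 + 4 + 38)² = 132² = 17424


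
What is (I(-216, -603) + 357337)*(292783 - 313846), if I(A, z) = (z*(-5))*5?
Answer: -7844113956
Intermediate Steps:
I(A, z) = -25*z (I(A, z) = -5*z*5 = -25*z)
(I(-216, -603) + 357337)*(292783 - 313846) = (-25*(-603) + 357337)*(292783 - 313846) = (15075 + 357337)*(-21063) = 372412*(-21063) = -7844113956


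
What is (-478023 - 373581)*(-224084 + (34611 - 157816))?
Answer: 295752701556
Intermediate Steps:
(-478023 - 373581)*(-224084 + (34611 - 157816)) = -851604*(-224084 - 123205) = -851604*(-347289) = 295752701556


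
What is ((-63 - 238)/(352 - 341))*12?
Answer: -3612/11 ≈ -328.36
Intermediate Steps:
((-63 - 238)/(352 - 341))*12 = -301/11*12 = -3612/11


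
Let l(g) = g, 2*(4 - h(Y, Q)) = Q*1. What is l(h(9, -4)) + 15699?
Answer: 15705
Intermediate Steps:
h(Y, Q) = 4 - Q/2
l(h(9, -4)) + 15699 = (4 - ½*(-4)) + 15699 = (4 + 2) + 15699 = 6 + 15699 = 15705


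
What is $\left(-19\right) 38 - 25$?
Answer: $-747$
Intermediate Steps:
$\left(-19\right) 38 - 25 = -722 - 25 = -747$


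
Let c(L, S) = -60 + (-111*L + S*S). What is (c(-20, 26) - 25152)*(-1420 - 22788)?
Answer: 540225728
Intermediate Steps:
c(L, S) = -60 + S² - 111*L (c(L, S) = -60 + (-111*L + S²) = -60 + (S² - 111*L) = -60 + S² - 111*L)
(c(-20, 26) - 25152)*(-1420 - 22788) = ((-60 + 26² - 111*(-20)) - 25152)*(-1420 - 22788) = ((-60 + 676 + 2220) - 25152)*(-24208) = (2836 - 25152)*(-24208) = -22316*(-24208) = 540225728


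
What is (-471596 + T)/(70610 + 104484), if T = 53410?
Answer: -209093/87547 ≈ -2.3884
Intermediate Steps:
(-471596 + T)/(70610 + 104484) = (-471596 + 53410)/(70610 + 104484) = -418186/175094 = -418186*1/175094 = -209093/87547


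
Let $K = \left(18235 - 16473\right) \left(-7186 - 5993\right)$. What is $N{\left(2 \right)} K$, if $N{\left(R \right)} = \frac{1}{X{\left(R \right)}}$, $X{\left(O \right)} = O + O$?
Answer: $- \frac{11610699}{2} \approx -5.8054 \cdot 10^{6}$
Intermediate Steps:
$X{\left(O \right)} = 2 O$
$N{\left(R \right)} = \frac{1}{2 R}$
$K = -23221398$ ($K = 1762 \left(-13179\right) = -23221398$)
$N{\left(2 \right)} K = \frac{1}{2 \cdot 2} \left(-23221398\right) = \frac{1}{2} \cdot \frac{1}{2} \left(-23221398\right) = \frac{1}{4} \left(-23221398\right) = - \frac{11610699}{2}$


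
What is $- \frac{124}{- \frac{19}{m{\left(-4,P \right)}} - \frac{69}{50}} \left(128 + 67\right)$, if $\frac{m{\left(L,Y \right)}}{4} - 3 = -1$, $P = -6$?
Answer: $\frac{4836000}{751} \approx 6439.4$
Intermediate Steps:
$m{\left(L,Y \right)} = 8$ ($m{\left(L,Y \right)} = 12 + 4 \left(-1\right) = 12 - 4 = 8$)
$- \frac{124}{- \frac{19}{m{\left(-4,P \right)}} - \frac{69}{50}} \left(128 + 67\right) = - \frac{124}{- \frac{19}{8} - \frac{69}{50}} \left(128 + 67\right) = - \frac{124}{\left(-19\right) \frac{1}{8} - \frac{69}{50}} \cdot 195 = - \frac{124}{- \frac{19}{8} - \frac{69}{50}} \cdot 195 = - \frac{124}{- \frac{751}{200}} \cdot 195 = \left(-124\right) \left(- \frac{200}{751}\right) 195 = \frac{24800}{751} \cdot 195 = \frac{4836000}{751}$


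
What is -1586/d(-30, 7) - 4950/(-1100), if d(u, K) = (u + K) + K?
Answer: 829/8 ≈ 103.63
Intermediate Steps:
d(u, K) = u + 2*K (d(u, K) = (K + u) + K = u + 2*K)
-1586/d(-30, 7) - 4950/(-1100) = -1586/(-30 + 2*7) - 4950/(-1100) = -1586/(-30 + 14) - 4950*(-1/1100) = -1586/(-16) + 9/2 = -1586*(-1/16) + 9/2 = 793/8 + 9/2 = 829/8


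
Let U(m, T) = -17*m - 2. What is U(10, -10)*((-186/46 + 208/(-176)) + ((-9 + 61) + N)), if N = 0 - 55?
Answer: 357932/253 ≈ 1414.8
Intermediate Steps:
U(m, T) = -2 - 17*m
N = -55
U(10, -10)*((-186/46 + 208/(-176)) + ((-9 + 61) + N)) = (-2 - 17*10)*((-186/46 + 208/(-176)) + ((-9 + 61) - 55)) = (-2 - 170)*((-186*1/46 + 208*(-1/176)) + (52 - 55)) = -172*((-93/23 - 13/11) - 3) = -172*(-1322/253 - 3) = -172*(-2081/253) = 357932/253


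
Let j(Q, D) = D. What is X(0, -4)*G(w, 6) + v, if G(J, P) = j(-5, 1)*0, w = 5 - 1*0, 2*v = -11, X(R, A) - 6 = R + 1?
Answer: -11/2 ≈ -5.5000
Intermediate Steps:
X(R, A) = 7 + R (X(R, A) = 6 + (R + 1) = 6 + (1 + R) = 7 + R)
v = -11/2 (v = (½)*(-11) = -11/2 ≈ -5.5000)
w = 5 (w = 5 + 0 = 5)
G(J, P) = 0 (G(J, P) = 1*0 = 0)
X(0, -4)*G(w, 6) + v = (7 + 0)*0 - 11/2 = 7*0 - 11/2 = 0 - 11/2 = -11/2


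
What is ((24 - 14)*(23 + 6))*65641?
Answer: 19035890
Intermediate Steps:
((24 - 14)*(23 + 6))*65641 = (10*29)*65641 = 290*65641 = 19035890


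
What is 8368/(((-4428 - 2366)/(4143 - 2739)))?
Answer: -5874336/3397 ≈ -1729.3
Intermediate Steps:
8368/(((-4428 - 2366)/(4143 - 2739))) = 8368/((-6794/1404)) = 8368/((-6794*1/1404)) = 8368/(-3397/702) = 8368*(-702/3397) = -5874336/3397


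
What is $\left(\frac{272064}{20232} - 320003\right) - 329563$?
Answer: $- \frac{547572802}{843} \approx -6.4955 \cdot 10^{5}$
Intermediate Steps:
$\left(\frac{272064}{20232} - 320003\right) - 329563 = \left(272064 \cdot \frac{1}{20232} - 320003\right) - 329563 = \left(\frac{11336}{843} - 320003\right) - 329563 = - \frac{269751193}{843} - 329563 = - \frac{547572802}{843}$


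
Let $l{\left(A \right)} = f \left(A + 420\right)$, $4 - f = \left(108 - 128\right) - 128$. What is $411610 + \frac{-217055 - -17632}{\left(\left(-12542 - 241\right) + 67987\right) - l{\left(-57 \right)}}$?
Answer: $\frac{1617951}{4} \approx 4.0449 \cdot 10^{5}$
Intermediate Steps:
$f = 152$ ($f = 4 - \left(\left(108 - 128\right) - 128\right) = 4 - \left(-20 - 128\right) = 4 - -148 = 4 + 148 = 152$)
$l{\left(A \right)} = 63840 + 152 A$ ($l{\left(A \right)} = 152 \left(A + 420\right) = 152 \left(420 + A\right) = 63840 + 152 A$)
$411610 + \frac{-217055 - -17632}{\left(\left(-12542 - 241\right) + 67987\right) - l{\left(-57 \right)}} = 411610 + \frac{-217055 - -17632}{\left(\left(-12542 - 241\right) + 67987\right) - \left(63840 + 152 \left(-57\right)\right)} = 411610 + \frac{-217055 + 17632}{\left(-12783 + 67987\right) - \left(63840 - 8664\right)} = 411610 - \frac{199423}{55204 - 55176} = 411610 - \frac{199423}{28} = 411610 - \frac{28489}{4} = \frac{1617951}{4}$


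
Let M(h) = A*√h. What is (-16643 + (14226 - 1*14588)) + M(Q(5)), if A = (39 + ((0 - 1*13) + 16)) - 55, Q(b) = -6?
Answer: -17005 - 13*I*√6 ≈ -17005.0 - 31.843*I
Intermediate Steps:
A = -13 (A = (39 + ((0 - 13) + 16)) - 55 = (39 + (-13 + 16)) - 55 = (39 + 3) - 55 = 42 - 55 = -13)
M(h) = -13*√h
(-16643 + (14226 - 1*14588)) + M(Q(5)) = (-16643 + (14226 - 1*14588)) - 13*I*√6 = (-16643 + (14226 - 14588)) - 13*I*√6 = (-16643 - 362) - 13*I*√6 = -17005 - 13*I*√6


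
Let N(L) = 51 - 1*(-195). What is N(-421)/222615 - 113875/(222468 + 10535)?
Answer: -8430988129/17289987615 ≈ -0.48762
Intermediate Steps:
N(L) = 246 (N(L) = 51 + 195 = 246)
N(-421)/222615 - 113875/(222468 + 10535) = 246/222615 - 113875/(222468 + 10535) = 246*(1/222615) - 113875/233003 = 82/74205 - 113875*1/233003 = 82/74205 - 113875/233003 = -8430988129/17289987615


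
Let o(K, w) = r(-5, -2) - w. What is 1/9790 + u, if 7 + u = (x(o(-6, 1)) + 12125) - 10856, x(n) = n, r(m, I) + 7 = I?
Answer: 12257081/9790 ≈ 1252.0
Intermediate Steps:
r(m, I) = -7 + I
o(K, w) = -9 - w (o(K, w) = (-7 - 2) - w = -9 - w)
u = 1252 (u = -7 + (((-9 - 1*1) + 12125) - 10856) = -7 + (((-9 - 1) + 12125) - 10856) = -7 + ((-10 + 12125) - 10856) = -7 + (12115 - 10856) = -7 + 1259 = 1252)
1/9790 + u = 1/9790 + 1252 = 12257081/9790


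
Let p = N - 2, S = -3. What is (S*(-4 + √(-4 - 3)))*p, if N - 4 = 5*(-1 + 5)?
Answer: 264 - 66*I*√7 ≈ 264.0 - 174.62*I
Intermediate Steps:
N = 24 (N = 4 + 5*(-1 + 5) = 4 + 5*4 = 4 + 20 = 24)
p = 22 (p = 24 - 2 = 22)
(S*(-4 + √(-4 - 3)))*p = -3*(-4 + √(-4 - 3))*22 = -3*(-4 + √(-7))*22 = -3*(-4 + I*√7)*22 = (12 - 3*I*√7)*22 = 264 - 66*I*√7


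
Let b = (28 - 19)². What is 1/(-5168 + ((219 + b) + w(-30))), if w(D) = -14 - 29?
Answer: -1/4911 ≈ -0.00020362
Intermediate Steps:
w(D) = -43
b = 81 (b = 9² = 81)
1/(-5168 + ((219 + b) + w(-30))) = 1/(-5168 + ((219 + 81) - 43)) = 1/(-5168 + (300 - 43)) = 1/(-5168 + 257) = 1/(-4911) = -1/4911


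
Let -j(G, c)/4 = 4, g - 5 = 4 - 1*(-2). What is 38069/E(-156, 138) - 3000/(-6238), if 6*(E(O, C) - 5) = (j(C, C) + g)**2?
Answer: 712505766/171545 ≈ 4153.5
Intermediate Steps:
g = 11 (g = 5 + (4 - 1*(-2)) = 5 + (4 + 2) = 5 + 6 = 11)
j(G, c) = -16 (j(G, c) = -4*4 = -16)
E(O, C) = 55/6 (E(O, C) = 5 + (-16 + 11)**2/6 = 5 + (1/6)*(-5)**2 = 5 + (1/6)*25 = 5 + 25/6 = 55/6)
38069/E(-156, 138) - 3000/(-6238) = 38069/(55/6) - 3000/(-6238) = 38069*(6/55) - 3000*(-1/6238) = 228414/55 + 1500/3119 = 712505766/171545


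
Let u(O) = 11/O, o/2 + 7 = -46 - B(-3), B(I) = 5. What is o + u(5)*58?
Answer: 58/5 ≈ 11.600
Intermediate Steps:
o = -116 (o = -14 + 2*(-46 - 1*5) = -14 + 2*(-46 - 5) = -14 + 2*(-51) = -14 - 102 = -116)
o + u(5)*58 = -116 + (11/5)*58 = -116 + 638/5 = 58/5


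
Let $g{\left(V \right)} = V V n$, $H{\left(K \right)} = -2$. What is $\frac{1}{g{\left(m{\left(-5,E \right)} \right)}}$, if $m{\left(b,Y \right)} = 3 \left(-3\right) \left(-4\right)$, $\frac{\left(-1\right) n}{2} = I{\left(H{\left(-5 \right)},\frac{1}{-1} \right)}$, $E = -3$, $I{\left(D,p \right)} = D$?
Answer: $\frac{1}{5184} \approx 0.0001929$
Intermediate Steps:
$n = 4$ ($n = \left(-2\right) \left(-2\right) = 4$)
$m{\left(b,Y \right)} = 36$ ($m{\left(b,Y \right)} = \left(-9\right) \left(-4\right) = 36$)
$g{\left(V \right)} = 4 V^{2}$ ($g{\left(V \right)} = V V 4 = V^{2} \cdot 4 = 4 V^{2}$)
$\frac{1}{g{\left(m{\left(-5,E \right)} \right)}} = \frac{1}{4 \cdot 36^{2}} = \frac{1}{4 \cdot 1296} = \frac{1}{5184}$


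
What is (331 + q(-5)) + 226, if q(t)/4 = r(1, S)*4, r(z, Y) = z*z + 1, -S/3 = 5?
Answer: 589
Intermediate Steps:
S = -15 (S = -3*5 = -15)
r(z, Y) = 1 + z**2 (r(z, Y) = z**2 + 1 = 1 + z**2)
q(t) = 32 (q(t) = 4*((1 + 1**2)*4) = 4*((1 + 1)*4) = 4*(2*4) = 4*8 = 32)
(331 + q(-5)) + 226 = (331 + 32) + 226 = 363 + 226 = 589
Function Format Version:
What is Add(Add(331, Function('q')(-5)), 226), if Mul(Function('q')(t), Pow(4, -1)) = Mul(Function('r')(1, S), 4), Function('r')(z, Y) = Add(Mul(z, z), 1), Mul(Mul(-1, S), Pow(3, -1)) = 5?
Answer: 589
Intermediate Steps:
S = -15 (S = Mul(-3, 5) = -15)
Function('r')(z, Y) = Add(1, Pow(z, 2)) (Function('r')(z, Y) = Add(Pow(z, 2), 1) = Add(1, Pow(z, 2)))
Function('q')(t) = 32 (Function('q')(t) = Mul(4, Mul(Add(1, Pow(1, 2)), 4)) = Mul(4, Mul(Add(1, 1), 4)) = Mul(4, Mul(2, 4)) = Mul(4, 8) = 32)
Add(Add(331, Function('q')(-5)), 226) = Add(Add(331, 32), 226) = Add(363, 226) = 589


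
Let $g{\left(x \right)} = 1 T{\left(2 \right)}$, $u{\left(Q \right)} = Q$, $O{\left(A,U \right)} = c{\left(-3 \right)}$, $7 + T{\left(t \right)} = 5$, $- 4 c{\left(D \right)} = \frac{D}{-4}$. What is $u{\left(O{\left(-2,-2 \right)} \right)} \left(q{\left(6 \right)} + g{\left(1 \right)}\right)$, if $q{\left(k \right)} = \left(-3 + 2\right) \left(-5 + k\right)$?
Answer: $\frac{9}{16} \approx 0.5625$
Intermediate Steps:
$c{\left(D \right)} = \frac{D}{16}$ ($c{\left(D \right)} = - \frac{D \frac{1}{-4}}{4} = - \frac{D \left(- \frac{1}{4}\right)}{4} = - \frac{\left(- \frac{1}{4}\right) D}{4} = \frac{D}{16}$)
$T{\left(t \right)} = -2$ ($T{\left(t \right)} = -7 + 5 = -2$)
$q{\left(k \right)} = 5 - k$ ($q{\left(k \right)} = - (-5 + k) = 5 - k$)
$O{\left(A,U \right)} = - \frac{3}{16}$ ($O{\left(A,U \right)} = \frac{1}{16} \left(-3\right) = - \frac{3}{16}$)
$g{\left(x \right)} = -2$ ($g{\left(x \right)} = 1 \left(-2\right) = -2$)
$u{\left(O{\left(-2,-2 \right)} \right)} \left(q{\left(6 \right)} + g{\left(1 \right)}\right) = - \frac{3 \left(\left(5 - 6\right) - 2\right)}{16} = - \frac{3 \left(-1 - 2\right)}{16} = \left(- \frac{3}{16}\right) \left(-3\right) = \frac{9}{16}$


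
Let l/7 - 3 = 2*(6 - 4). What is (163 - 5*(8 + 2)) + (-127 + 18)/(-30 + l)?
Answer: 2038/19 ≈ 107.26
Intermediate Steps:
l = 49 (l = 21 + 7*(2*(6 - 4)) = 21 + 7*(2*2) = 21 + 7*4 = 21 + 28 = 49)
(163 - 5*(8 + 2)) + (-127 + 18)/(-30 + l) = (163 - 5*(8 + 2)) + (-127 + 18)/(-30 + 49) = (163 - 5*10) - 109/19 = (163 - 50) - 109*1/19 = 113 - 109/19 = 2038/19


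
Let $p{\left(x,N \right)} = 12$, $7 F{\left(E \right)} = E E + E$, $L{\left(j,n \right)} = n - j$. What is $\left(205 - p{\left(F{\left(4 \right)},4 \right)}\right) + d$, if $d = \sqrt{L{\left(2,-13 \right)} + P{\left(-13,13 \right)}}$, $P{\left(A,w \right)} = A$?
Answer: $193 + 2 i \sqrt{7} \approx 193.0 + 5.2915 i$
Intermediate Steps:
$F{\left(E \right)} = \frac{E}{7} + \frac{E^{2}}{7}$ ($F{\left(E \right)} = \frac{E E + E}{7} = \frac{E^{2} + E}{7} = \frac{E + E^{2}}{7} = \frac{E}{7} + \frac{E^{2}}{7}$)
$d = 2 i \sqrt{7}$ ($d = \sqrt{\left(-13 - 2\right) - 13} = \sqrt{-15 - 13} = \sqrt{-28} = 2 i \sqrt{7} \approx 5.2915 i$)
$\left(205 - p{\left(F{\left(4 \right)},4 \right)}\right) + d = \left(205 - 12\right) + 2 i \sqrt{7} = 193 + 2 i \sqrt{7}$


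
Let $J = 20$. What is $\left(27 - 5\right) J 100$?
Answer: $44000$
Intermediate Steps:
$\left(27 - 5\right) J 100 = \left(27 - 5\right) 20 \cdot 100 = 22 \cdot 20 \cdot 100 = 440 \cdot 100 = 44000$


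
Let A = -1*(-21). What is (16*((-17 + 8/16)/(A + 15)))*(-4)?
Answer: 88/3 ≈ 29.333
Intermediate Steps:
A = 21
(16*((-17 + 8/16)/(A + 15)))*(-4) = (16*((-17 + 8/16)/(21 + 15)))*(-4) = (16*((-17 + 8*(1/16))/36))*(-4) = (16*((-17 + ½)*(1/36)))*(-4) = (16*(-33/2*1/36))*(-4) = (16*(-11/24))*(-4) = -22/3*(-4) = 88/3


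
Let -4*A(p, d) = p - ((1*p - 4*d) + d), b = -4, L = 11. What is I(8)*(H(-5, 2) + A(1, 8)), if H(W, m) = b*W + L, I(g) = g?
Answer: 200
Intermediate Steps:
H(W, m) = 11 - 4*W (H(W, m) = -4*W + 11 = 11 - 4*W)
A(p, d) = -3*d/4 (A(p, d) = -(p - ((1*p - 4*d) + d))/4 = -(p - ((p - 4*d) + d))/4 = -(p - (p - 3*d))/4 = -(p + (-p + 3*d))/4 = -3*d/4)
I(8)*(H(-5, 2) + A(1, 8)) = 8*((11 - 4*(-5)) - ¾*8) = 8*((11 + 20) - 6) = 8*(31 - 6) = 8*25 = 200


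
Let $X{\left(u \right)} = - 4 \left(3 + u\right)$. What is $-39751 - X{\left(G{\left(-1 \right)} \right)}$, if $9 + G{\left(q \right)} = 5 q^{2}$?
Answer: $-39755$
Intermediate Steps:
$G{\left(q \right)} = -9 + 5 q^{2}$
$X{\left(u \right)} = -12 - 4 u$
$-39751 - X{\left(G{\left(-1 \right)} \right)} = -39751 - \left(-12 - 4 \left(-9 + 5 \left(-1\right)^{2}\right)\right) = -39751 - \left(-12 - 4 \left(-9 + 5 \cdot 1\right)\right) = -39751 - \left(-12 - 4 \left(-9 + 5\right)\right) = -39751 - \left(-12 - -16\right) = -39751 - \left(-12 + 16\right) = -39751 - 4 = -39755$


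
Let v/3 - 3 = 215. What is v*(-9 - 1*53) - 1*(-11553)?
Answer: -28995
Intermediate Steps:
v = 654 (v = 9 + 3*215 = 9 + 645 = 654)
v*(-9 - 1*53) - 1*(-11553) = 654*(-9 - 1*53) - 1*(-11553) = 654*(-9 - 53) + 11553 = 654*(-62) + 11553 = -40548 + 11553 = -28995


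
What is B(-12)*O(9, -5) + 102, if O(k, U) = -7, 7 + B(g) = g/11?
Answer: 1745/11 ≈ 158.64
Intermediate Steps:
B(g) = -7 + g/11
B(-12)*O(9, -5) + 102 = (-7 + (1/11)*(-12))*(-7) + 102 = (-7 - 12/11)*(-7) + 102 = -89/11*(-7) + 102 = 623/11 + 102 = 1745/11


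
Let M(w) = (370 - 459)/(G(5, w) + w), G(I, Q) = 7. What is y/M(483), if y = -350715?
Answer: 171850350/89 ≈ 1.9309e+6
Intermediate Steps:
M(w) = -89/(7 + w) (M(w) = (370 - 459)/(7 + w) = -89/(7 + w))
y/M(483) = -350715/((-89/(7 + 483))) = -350715/((-89/490)) = -350715/((-89*1/490)) = -350715/(-89/490) = -350715*(-490/89) = 171850350/89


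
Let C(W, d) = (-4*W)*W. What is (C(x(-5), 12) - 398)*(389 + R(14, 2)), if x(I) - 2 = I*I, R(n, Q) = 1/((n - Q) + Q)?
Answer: -9025679/7 ≈ -1.2894e+6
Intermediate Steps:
R(n, Q) = 1/n
x(I) = 2 + I² (x(I) = 2 + I*I = 2 + I²)
C(W, d) = -4*W²
(C(x(-5), 12) - 398)*(389 + R(14, 2)) = (-4*(2 + (-5)²)² - 398)*(389 + 1/14) = (-4*(2 + 25)² - 398)*(389 + 1/14) = (-4*27² - 398)*(5447/14) = (-4*729 - 398)*(5447/14) = (-2916 - 398)*(5447/14) = -3314*5447/14 = -9025679/7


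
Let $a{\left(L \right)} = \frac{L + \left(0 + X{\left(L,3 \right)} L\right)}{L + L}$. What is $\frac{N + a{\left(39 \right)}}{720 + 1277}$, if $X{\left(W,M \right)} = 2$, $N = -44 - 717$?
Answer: $- \frac{1519}{3994} \approx -0.38032$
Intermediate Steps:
$N = -761$ ($N = -44 - 717 = -761$)
$a{\left(L \right)} = \frac{3}{2}$ ($a{\left(L \right)} = \frac{L + \left(0 + 2 L\right)}{L + L} = \frac{L + 2 L}{2 L} = 3 L \frac{1}{2 L} = \frac{3}{2}$)
$\frac{N + a{\left(39 \right)}}{720 + 1277} = \frac{-761 + \frac{3}{2}}{720 + 1277} = \frac{1}{1997} \left(- \frac{1519}{2}\right) = - \frac{1519}{3994}$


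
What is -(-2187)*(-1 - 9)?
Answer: -21870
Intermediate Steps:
-(-2187)*(-1 - 9) = -(-2187)*(-10) = -1*21870 = -21870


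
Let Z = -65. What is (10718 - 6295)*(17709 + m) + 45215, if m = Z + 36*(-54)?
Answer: 69486315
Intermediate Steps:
m = -2009 (m = -65 + 36*(-54) = -65 - 1944 = -2009)
(10718 - 6295)*(17709 + m) + 45215 = (10718 - 6295)*(17709 - 2009) + 45215 = 4423*15700 + 45215 = 69441100 + 45215 = 69486315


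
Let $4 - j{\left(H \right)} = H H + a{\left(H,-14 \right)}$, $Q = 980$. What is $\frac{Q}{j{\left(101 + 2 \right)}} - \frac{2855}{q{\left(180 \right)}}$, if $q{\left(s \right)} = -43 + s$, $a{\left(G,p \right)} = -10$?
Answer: $- \frac{6076597}{290303} \approx -20.932$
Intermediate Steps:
$j{\left(H \right)} = 14 - H^{2}$ ($j{\left(H \right)} = 4 - \left(H H - 10\right) = 4 - \left(H^{2} - 10\right) = 4 - \left(-10 + H^{2}\right) = 14 - H^{2}$)
$\frac{Q}{j{\left(101 + 2 \right)}} - \frac{2855}{q{\left(180 \right)}} = \frac{980}{14 - \left(101 + 2\right)^{2}} - \frac{2855}{-43 + 180} = \frac{980}{14 - 103^{2}} - \frac{2855}{137} = \frac{980}{14 - 10609} - \frac{2855}{137} = \frac{980}{-10595} - \frac{2855}{137} = 980 \left(- \frac{1}{10595}\right) - \frac{2855}{137} = - \frac{196}{2119} - \frac{2855}{137} = - \frac{6076597}{290303}$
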